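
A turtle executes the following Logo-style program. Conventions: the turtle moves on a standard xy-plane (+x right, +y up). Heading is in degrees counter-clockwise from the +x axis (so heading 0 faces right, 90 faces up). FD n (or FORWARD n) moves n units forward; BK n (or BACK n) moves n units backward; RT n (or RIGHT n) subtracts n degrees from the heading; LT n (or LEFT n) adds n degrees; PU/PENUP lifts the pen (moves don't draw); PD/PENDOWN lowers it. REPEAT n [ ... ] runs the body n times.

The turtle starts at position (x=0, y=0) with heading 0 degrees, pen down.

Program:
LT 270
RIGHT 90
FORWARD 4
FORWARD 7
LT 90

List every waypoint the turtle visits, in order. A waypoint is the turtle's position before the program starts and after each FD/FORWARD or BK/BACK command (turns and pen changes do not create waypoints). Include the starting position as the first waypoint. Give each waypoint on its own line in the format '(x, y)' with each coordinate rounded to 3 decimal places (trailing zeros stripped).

Answer: (0, 0)
(-4, 0)
(-11, 0)

Derivation:
Executing turtle program step by step:
Start: pos=(0,0), heading=0, pen down
LT 270: heading 0 -> 270
RT 90: heading 270 -> 180
FD 4: (0,0) -> (-4,0) [heading=180, draw]
FD 7: (-4,0) -> (-11,0) [heading=180, draw]
LT 90: heading 180 -> 270
Final: pos=(-11,0), heading=270, 2 segment(s) drawn
Waypoints (3 total):
(0, 0)
(-4, 0)
(-11, 0)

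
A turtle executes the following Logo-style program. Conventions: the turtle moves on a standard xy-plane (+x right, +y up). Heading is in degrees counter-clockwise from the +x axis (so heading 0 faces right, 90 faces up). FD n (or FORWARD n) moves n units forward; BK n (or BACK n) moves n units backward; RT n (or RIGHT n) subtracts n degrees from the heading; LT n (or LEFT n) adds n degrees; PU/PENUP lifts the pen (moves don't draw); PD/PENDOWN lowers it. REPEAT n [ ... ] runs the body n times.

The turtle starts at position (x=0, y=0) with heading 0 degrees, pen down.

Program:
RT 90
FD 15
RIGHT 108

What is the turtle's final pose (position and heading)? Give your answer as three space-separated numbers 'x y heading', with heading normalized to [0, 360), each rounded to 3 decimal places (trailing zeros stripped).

Executing turtle program step by step:
Start: pos=(0,0), heading=0, pen down
RT 90: heading 0 -> 270
FD 15: (0,0) -> (0,-15) [heading=270, draw]
RT 108: heading 270 -> 162
Final: pos=(0,-15), heading=162, 1 segment(s) drawn

Answer: 0 -15 162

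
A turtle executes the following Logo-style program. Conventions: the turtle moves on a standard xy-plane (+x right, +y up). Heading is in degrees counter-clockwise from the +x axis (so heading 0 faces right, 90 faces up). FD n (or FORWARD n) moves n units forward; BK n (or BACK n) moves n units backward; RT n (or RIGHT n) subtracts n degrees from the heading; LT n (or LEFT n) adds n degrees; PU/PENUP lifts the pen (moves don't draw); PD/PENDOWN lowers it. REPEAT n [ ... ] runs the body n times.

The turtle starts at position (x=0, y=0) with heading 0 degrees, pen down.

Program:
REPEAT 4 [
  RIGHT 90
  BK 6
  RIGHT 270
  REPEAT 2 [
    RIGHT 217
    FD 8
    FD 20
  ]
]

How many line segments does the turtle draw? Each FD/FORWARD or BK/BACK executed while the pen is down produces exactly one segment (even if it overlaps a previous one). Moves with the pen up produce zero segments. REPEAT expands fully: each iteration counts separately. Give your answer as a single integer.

Executing turtle program step by step:
Start: pos=(0,0), heading=0, pen down
REPEAT 4 [
  -- iteration 1/4 --
  RT 90: heading 0 -> 270
  BK 6: (0,0) -> (0,6) [heading=270, draw]
  RT 270: heading 270 -> 0
  REPEAT 2 [
    -- iteration 1/2 --
    RT 217: heading 0 -> 143
    FD 8: (0,6) -> (-6.389,10.815) [heading=143, draw]
    FD 20: (-6.389,10.815) -> (-22.362,22.851) [heading=143, draw]
    -- iteration 2/2 --
    RT 217: heading 143 -> 286
    FD 8: (-22.362,22.851) -> (-20.157,15.161) [heading=286, draw]
    FD 20: (-20.157,15.161) -> (-14.644,-4.065) [heading=286, draw]
  ]
  -- iteration 2/4 --
  RT 90: heading 286 -> 196
  BK 6: (-14.644,-4.065) -> (-8.876,-2.411) [heading=196, draw]
  RT 270: heading 196 -> 286
  REPEAT 2 [
    -- iteration 1/2 --
    RT 217: heading 286 -> 69
    FD 8: (-8.876,-2.411) -> (-6.009,5.058) [heading=69, draw]
    FD 20: (-6.009,5.058) -> (1.158,23.73) [heading=69, draw]
    -- iteration 2/2 --
    RT 217: heading 69 -> 212
    FD 8: (1.158,23.73) -> (-5.626,19.49) [heading=212, draw]
    FD 20: (-5.626,19.49) -> (-22.587,8.892) [heading=212, draw]
  ]
  -- iteration 3/4 --
  RT 90: heading 212 -> 122
  BK 6: (-22.587,8.892) -> (-19.408,3.804) [heading=122, draw]
  RT 270: heading 122 -> 212
  REPEAT 2 [
    -- iteration 1/2 --
    RT 217: heading 212 -> 355
    FD 8: (-19.408,3.804) -> (-11.438,3.106) [heading=355, draw]
    FD 20: (-11.438,3.106) -> (8.486,1.363) [heading=355, draw]
    -- iteration 2/2 --
    RT 217: heading 355 -> 138
    FD 8: (8.486,1.363) -> (2.54,6.716) [heading=138, draw]
    FD 20: (2.54,6.716) -> (-12.323,20.099) [heading=138, draw]
  ]
  -- iteration 4/4 --
  RT 90: heading 138 -> 48
  BK 6: (-12.323,20.099) -> (-16.337,15.64) [heading=48, draw]
  RT 270: heading 48 -> 138
  REPEAT 2 [
    -- iteration 1/2 --
    RT 217: heading 138 -> 281
    FD 8: (-16.337,15.64) -> (-14.811,7.787) [heading=281, draw]
    FD 20: (-14.811,7.787) -> (-10.995,-11.846) [heading=281, draw]
    -- iteration 2/2 --
    RT 217: heading 281 -> 64
    FD 8: (-10.995,-11.846) -> (-7.488,-4.655) [heading=64, draw]
    FD 20: (-7.488,-4.655) -> (1.28,13.321) [heading=64, draw]
  ]
]
Final: pos=(1.28,13.321), heading=64, 20 segment(s) drawn
Segments drawn: 20

Answer: 20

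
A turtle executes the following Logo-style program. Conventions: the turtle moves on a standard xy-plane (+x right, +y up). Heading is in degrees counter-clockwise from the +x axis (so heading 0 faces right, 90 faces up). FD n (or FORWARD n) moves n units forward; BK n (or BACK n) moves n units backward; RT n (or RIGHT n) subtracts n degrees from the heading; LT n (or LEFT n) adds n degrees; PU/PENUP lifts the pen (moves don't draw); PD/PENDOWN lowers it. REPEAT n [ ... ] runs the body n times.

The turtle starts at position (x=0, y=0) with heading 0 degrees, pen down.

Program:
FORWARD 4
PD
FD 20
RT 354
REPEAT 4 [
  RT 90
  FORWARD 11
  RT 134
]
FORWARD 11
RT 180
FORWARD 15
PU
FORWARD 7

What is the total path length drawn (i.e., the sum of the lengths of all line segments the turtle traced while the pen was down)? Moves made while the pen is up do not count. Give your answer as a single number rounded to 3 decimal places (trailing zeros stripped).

Executing turtle program step by step:
Start: pos=(0,0), heading=0, pen down
FD 4: (0,0) -> (4,0) [heading=0, draw]
PD: pen down
FD 20: (4,0) -> (24,0) [heading=0, draw]
RT 354: heading 0 -> 6
REPEAT 4 [
  -- iteration 1/4 --
  RT 90: heading 6 -> 276
  FD 11: (24,0) -> (25.15,-10.94) [heading=276, draw]
  RT 134: heading 276 -> 142
  -- iteration 2/4 --
  RT 90: heading 142 -> 52
  FD 11: (25.15,-10.94) -> (31.922,-2.272) [heading=52, draw]
  RT 134: heading 52 -> 278
  -- iteration 3/4 --
  RT 90: heading 278 -> 188
  FD 11: (31.922,-2.272) -> (21.029,-3.803) [heading=188, draw]
  RT 134: heading 188 -> 54
  -- iteration 4/4 --
  RT 90: heading 54 -> 324
  FD 11: (21.029,-3.803) -> (29.928,-10.268) [heading=324, draw]
  RT 134: heading 324 -> 190
]
FD 11: (29.928,-10.268) -> (19.095,-12.178) [heading=190, draw]
RT 180: heading 190 -> 10
FD 15: (19.095,-12.178) -> (33.868,-9.574) [heading=10, draw]
PU: pen up
FD 7: (33.868,-9.574) -> (40.761,-8.358) [heading=10, move]
Final: pos=(40.761,-8.358), heading=10, 8 segment(s) drawn

Segment lengths:
  seg 1: (0,0) -> (4,0), length = 4
  seg 2: (4,0) -> (24,0), length = 20
  seg 3: (24,0) -> (25.15,-10.94), length = 11
  seg 4: (25.15,-10.94) -> (31.922,-2.272), length = 11
  seg 5: (31.922,-2.272) -> (21.029,-3.803), length = 11
  seg 6: (21.029,-3.803) -> (29.928,-10.268), length = 11
  seg 7: (29.928,-10.268) -> (19.095,-12.178), length = 11
  seg 8: (19.095,-12.178) -> (33.868,-9.574), length = 15
Total = 94

Answer: 94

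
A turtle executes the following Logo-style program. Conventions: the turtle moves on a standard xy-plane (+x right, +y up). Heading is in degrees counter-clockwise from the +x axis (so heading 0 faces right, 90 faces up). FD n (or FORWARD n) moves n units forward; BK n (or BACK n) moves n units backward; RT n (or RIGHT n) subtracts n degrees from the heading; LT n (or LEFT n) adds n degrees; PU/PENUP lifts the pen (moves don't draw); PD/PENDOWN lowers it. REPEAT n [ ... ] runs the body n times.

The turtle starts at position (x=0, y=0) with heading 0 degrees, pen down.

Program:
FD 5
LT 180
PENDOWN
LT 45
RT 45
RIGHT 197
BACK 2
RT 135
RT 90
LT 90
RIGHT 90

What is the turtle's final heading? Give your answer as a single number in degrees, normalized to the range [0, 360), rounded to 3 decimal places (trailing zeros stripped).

Executing turtle program step by step:
Start: pos=(0,0), heading=0, pen down
FD 5: (0,0) -> (5,0) [heading=0, draw]
LT 180: heading 0 -> 180
PD: pen down
LT 45: heading 180 -> 225
RT 45: heading 225 -> 180
RT 197: heading 180 -> 343
BK 2: (5,0) -> (3.087,0.585) [heading=343, draw]
RT 135: heading 343 -> 208
RT 90: heading 208 -> 118
LT 90: heading 118 -> 208
RT 90: heading 208 -> 118
Final: pos=(3.087,0.585), heading=118, 2 segment(s) drawn

Answer: 118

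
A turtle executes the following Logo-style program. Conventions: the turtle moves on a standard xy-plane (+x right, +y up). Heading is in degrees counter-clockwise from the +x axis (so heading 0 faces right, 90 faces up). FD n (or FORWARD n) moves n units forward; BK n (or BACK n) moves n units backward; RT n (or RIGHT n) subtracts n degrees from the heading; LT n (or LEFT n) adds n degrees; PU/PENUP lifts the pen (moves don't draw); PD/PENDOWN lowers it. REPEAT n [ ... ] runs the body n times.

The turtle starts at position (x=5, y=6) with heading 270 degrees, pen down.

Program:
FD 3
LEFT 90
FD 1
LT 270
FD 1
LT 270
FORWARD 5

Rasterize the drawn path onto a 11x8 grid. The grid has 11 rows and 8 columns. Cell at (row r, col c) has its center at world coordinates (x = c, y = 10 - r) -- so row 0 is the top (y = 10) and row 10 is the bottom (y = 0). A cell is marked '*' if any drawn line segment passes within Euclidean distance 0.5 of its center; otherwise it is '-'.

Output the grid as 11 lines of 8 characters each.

Answer: --------
--------
--------
--------
-----*--
-----*--
-----*--
-----**-
-******-
--------
--------

Derivation:
Segment 0: (5,6) -> (5,3)
Segment 1: (5,3) -> (6,3)
Segment 2: (6,3) -> (6,2)
Segment 3: (6,2) -> (1,2)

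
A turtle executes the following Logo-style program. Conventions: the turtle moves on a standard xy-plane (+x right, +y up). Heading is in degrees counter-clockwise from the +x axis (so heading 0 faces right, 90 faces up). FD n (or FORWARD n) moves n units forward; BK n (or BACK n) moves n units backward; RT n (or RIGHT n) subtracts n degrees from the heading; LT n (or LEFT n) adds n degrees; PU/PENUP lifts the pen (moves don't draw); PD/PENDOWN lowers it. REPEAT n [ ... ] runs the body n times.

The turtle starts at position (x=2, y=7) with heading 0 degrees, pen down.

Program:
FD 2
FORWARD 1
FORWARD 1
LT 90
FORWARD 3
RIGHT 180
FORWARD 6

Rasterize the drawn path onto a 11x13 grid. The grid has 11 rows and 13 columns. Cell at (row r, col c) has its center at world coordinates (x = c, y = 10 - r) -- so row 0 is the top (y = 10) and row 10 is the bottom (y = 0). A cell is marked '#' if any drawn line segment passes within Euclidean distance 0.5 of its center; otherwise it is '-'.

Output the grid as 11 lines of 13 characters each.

Answer: ------#------
------#------
------#------
--#####------
------#------
------#------
------#------
-------------
-------------
-------------
-------------

Derivation:
Segment 0: (2,7) -> (4,7)
Segment 1: (4,7) -> (5,7)
Segment 2: (5,7) -> (6,7)
Segment 3: (6,7) -> (6,10)
Segment 4: (6,10) -> (6,4)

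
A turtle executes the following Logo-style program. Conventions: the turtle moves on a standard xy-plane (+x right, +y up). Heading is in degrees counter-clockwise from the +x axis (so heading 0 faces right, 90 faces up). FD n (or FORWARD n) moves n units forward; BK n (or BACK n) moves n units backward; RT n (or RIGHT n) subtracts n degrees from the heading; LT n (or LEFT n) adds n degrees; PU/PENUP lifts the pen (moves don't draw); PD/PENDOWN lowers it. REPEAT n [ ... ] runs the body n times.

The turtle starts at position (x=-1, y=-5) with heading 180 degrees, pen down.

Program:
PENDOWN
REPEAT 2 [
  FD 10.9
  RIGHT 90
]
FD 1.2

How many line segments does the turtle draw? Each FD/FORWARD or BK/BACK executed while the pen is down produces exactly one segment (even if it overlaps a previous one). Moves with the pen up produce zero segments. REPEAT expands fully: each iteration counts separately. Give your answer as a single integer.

Executing turtle program step by step:
Start: pos=(-1,-5), heading=180, pen down
PD: pen down
REPEAT 2 [
  -- iteration 1/2 --
  FD 10.9: (-1,-5) -> (-11.9,-5) [heading=180, draw]
  RT 90: heading 180 -> 90
  -- iteration 2/2 --
  FD 10.9: (-11.9,-5) -> (-11.9,5.9) [heading=90, draw]
  RT 90: heading 90 -> 0
]
FD 1.2: (-11.9,5.9) -> (-10.7,5.9) [heading=0, draw]
Final: pos=(-10.7,5.9), heading=0, 3 segment(s) drawn
Segments drawn: 3

Answer: 3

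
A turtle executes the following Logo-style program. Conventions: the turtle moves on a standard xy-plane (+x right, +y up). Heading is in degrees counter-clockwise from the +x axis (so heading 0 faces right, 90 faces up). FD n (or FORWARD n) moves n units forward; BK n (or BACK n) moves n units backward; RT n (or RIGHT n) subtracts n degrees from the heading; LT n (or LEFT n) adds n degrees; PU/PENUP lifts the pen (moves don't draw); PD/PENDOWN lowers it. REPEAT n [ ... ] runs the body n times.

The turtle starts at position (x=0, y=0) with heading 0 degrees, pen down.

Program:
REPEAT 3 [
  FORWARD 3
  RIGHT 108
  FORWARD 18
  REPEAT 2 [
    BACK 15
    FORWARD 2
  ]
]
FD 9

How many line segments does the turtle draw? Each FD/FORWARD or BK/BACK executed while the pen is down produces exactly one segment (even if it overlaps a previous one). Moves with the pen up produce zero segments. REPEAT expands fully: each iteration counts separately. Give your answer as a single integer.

Executing turtle program step by step:
Start: pos=(0,0), heading=0, pen down
REPEAT 3 [
  -- iteration 1/3 --
  FD 3: (0,0) -> (3,0) [heading=0, draw]
  RT 108: heading 0 -> 252
  FD 18: (3,0) -> (-2.562,-17.119) [heading=252, draw]
  REPEAT 2 [
    -- iteration 1/2 --
    BK 15: (-2.562,-17.119) -> (2.073,-2.853) [heading=252, draw]
    FD 2: (2.073,-2.853) -> (1.455,-4.755) [heading=252, draw]
    -- iteration 2/2 --
    BK 15: (1.455,-4.755) -> (6.09,9.511) [heading=252, draw]
    FD 2: (6.09,9.511) -> (5.472,7.608) [heading=252, draw]
  ]
  -- iteration 2/3 --
  FD 3: (5.472,7.608) -> (4.545,4.755) [heading=252, draw]
  RT 108: heading 252 -> 144
  FD 18: (4.545,4.755) -> (-10.017,15.335) [heading=144, draw]
  REPEAT 2 [
    -- iteration 1/2 --
    BK 15: (-10.017,15.335) -> (2.118,6.519) [heading=144, draw]
    FD 2: (2.118,6.519) -> (0.5,7.694) [heading=144, draw]
    -- iteration 2/2 --
    BK 15: (0.5,7.694) -> (12.635,-1.123) [heading=144, draw]
    FD 2: (12.635,-1.123) -> (11.017,0.053) [heading=144, draw]
  ]
  -- iteration 3/3 --
  FD 3: (11.017,0.053) -> (8.59,1.816) [heading=144, draw]
  RT 108: heading 144 -> 36
  FD 18: (8.59,1.816) -> (23.152,12.396) [heading=36, draw]
  REPEAT 2 [
    -- iteration 1/2 --
    BK 15: (23.152,12.396) -> (11.017,3.58) [heading=36, draw]
    FD 2: (11.017,3.58) -> (12.635,4.755) [heading=36, draw]
    -- iteration 2/2 --
    BK 15: (12.635,4.755) -> (0.5,-4.061) [heading=36, draw]
    FD 2: (0.5,-4.061) -> (2.118,-2.886) [heading=36, draw]
  ]
]
FD 9: (2.118,-2.886) -> (9.399,2.404) [heading=36, draw]
Final: pos=(9.399,2.404), heading=36, 19 segment(s) drawn
Segments drawn: 19

Answer: 19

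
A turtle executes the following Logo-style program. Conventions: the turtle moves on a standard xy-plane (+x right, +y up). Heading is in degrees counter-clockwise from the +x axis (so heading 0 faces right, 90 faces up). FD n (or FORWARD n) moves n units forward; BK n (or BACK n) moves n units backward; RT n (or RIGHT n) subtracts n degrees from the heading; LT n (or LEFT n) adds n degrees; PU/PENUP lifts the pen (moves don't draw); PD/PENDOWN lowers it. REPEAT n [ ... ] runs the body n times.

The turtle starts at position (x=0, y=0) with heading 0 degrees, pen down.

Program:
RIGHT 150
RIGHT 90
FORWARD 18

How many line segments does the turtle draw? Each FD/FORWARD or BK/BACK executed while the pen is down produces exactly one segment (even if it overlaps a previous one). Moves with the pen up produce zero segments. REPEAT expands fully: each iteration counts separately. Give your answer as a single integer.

Executing turtle program step by step:
Start: pos=(0,0), heading=0, pen down
RT 150: heading 0 -> 210
RT 90: heading 210 -> 120
FD 18: (0,0) -> (-9,15.588) [heading=120, draw]
Final: pos=(-9,15.588), heading=120, 1 segment(s) drawn
Segments drawn: 1

Answer: 1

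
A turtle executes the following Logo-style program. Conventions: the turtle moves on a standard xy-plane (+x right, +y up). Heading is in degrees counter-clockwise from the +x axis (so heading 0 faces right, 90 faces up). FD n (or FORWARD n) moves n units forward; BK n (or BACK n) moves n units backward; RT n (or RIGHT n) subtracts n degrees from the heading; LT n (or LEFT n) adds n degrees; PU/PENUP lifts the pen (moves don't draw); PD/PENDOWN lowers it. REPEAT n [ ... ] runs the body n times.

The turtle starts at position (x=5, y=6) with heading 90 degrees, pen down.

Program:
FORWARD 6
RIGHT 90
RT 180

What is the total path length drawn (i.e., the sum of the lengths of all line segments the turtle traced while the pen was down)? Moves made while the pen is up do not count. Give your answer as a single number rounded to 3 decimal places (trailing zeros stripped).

Executing turtle program step by step:
Start: pos=(5,6), heading=90, pen down
FD 6: (5,6) -> (5,12) [heading=90, draw]
RT 90: heading 90 -> 0
RT 180: heading 0 -> 180
Final: pos=(5,12), heading=180, 1 segment(s) drawn

Segment lengths:
  seg 1: (5,6) -> (5,12), length = 6
Total = 6

Answer: 6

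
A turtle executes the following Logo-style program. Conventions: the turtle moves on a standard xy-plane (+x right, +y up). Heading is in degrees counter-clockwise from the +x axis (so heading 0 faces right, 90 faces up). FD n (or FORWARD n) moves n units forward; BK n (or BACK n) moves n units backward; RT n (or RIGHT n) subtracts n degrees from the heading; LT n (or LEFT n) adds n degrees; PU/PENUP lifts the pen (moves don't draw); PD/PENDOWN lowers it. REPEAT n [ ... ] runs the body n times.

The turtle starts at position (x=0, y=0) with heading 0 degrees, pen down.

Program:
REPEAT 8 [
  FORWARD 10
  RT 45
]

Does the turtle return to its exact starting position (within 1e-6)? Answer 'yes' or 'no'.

Answer: yes

Derivation:
Executing turtle program step by step:
Start: pos=(0,0), heading=0, pen down
REPEAT 8 [
  -- iteration 1/8 --
  FD 10: (0,0) -> (10,0) [heading=0, draw]
  RT 45: heading 0 -> 315
  -- iteration 2/8 --
  FD 10: (10,0) -> (17.071,-7.071) [heading=315, draw]
  RT 45: heading 315 -> 270
  -- iteration 3/8 --
  FD 10: (17.071,-7.071) -> (17.071,-17.071) [heading=270, draw]
  RT 45: heading 270 -> 225
  -- iteration 4/8 --
  FD 10: (17.071,-17.071) -> (10,-24.142) [heading=225, draw]
  RT 45: heading 225 -> 180
  -- iteration 5/8 --
  FD 10: (10,-24.142) -> (0,-24.142) [heading=180, draw]
  RT 45: heading 180 -> 135
  -- iteration 6/8 --
  FD 10: (0,-24.142) -> (-7.071,-17.071) [heading=135, draw]
  RT 45: heading 135 -> 90
  -- iteration 7/8 --
  FD 10: (-7.071,-17.071) -> (-7.071,-7.071) [heading=90, draw]
  RT 45: heading 90 -> 45
  -- iteration 8/8 --
  FD 10: (-7.071,-7.071) -> (0,0) [heading=45, draw]
  RT 45: heading 45 -> 0
]
Final: pos=(0,0), heading=0, 8 segment(s) drawn

Start position: (0, 0)
Final position: (0, 0)
Distance = 0; < 1e-6 -> CLOSED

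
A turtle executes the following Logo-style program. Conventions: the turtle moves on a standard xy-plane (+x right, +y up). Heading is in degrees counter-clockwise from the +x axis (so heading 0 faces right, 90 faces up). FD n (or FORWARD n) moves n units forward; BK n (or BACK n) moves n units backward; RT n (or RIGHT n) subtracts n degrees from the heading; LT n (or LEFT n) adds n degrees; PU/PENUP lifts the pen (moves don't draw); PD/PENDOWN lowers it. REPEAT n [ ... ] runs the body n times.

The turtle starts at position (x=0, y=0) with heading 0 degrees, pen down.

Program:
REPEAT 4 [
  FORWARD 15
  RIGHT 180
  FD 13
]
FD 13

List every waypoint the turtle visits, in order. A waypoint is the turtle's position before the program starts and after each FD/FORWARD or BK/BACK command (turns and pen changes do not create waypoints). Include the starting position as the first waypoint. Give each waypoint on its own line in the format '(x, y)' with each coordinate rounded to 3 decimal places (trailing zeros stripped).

Executing turtle program step by step:
Start: pos=(0,0), heading=0, pen down
REPEAT 4 [
  -- iteration 1/4 --
  FD 15: (0,0) -> (15,0) [heading=0, draw]
  RT 180: heading 0 -> 180
  FD 13: (15,0) -> (2,0) [heading=180, draw]
  -- iteration 2/4 --
  FD 15: (2,0) -> (-13,0) [heading=180, draw]
  RT 180: heading 180 -> 0
  FD 13: (-13,0) -> (0,0) [heading=0, draw]
  -- iteration 3/4 --
  FD 15: (0,0) -> (15,0) [heading=0, draw]
  RT 180: heading 0 -> 180
  FD 13: (15,0) -> (2,0) [heading=180, draw]
  -- iteration 4/4 --
  FD 15: (2,0) -> (-13,0) [heading=180, draw]
  RT 180: heading 180 -> 0
  FD 13: (-13,0) -> (0,0) [heading=0, draw]
]
FD 13: (0,0) -> (13,0) [heading=0, draw]
Final: pos=(13,0), heading=0, 9 segment(s) drawn
Waypoints (10 total):
(0, 0)
(15, 0)
(2, 0)
(-13, 0)
(0, 0)
(15, 0)
(2, 0)
(-13, 0)
(0, 0)
(13, 0)

Answer: (0, 0)
(15, 0)
(2, 0)
(-13, 0)
(0, 0)
(15, 0)
(2, 0)
(-13, 0)
(0, 0)
(13, 0)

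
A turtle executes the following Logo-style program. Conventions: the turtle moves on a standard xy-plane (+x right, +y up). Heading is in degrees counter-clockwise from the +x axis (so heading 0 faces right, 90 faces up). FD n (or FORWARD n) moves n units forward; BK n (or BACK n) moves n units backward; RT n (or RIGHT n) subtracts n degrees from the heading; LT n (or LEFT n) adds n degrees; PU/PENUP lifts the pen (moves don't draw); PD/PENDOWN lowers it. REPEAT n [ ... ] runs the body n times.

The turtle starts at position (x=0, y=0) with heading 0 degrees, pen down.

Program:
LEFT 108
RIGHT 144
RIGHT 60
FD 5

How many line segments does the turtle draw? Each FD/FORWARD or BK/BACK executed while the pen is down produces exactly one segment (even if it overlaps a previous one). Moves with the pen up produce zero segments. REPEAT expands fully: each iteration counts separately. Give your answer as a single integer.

Executing turtle program step by step:
Start: pos=(0,0), heading=0, pen down
LT 108: heading 0 -> 108
RT 144: heading 108 -> 324
RT 60: heading 324 -> 264
FD 5: (0,0) -> (-0.523,-4.973) [heading=264, draw]
Final: pos=(-0.523,-4.973), heading=264, 1 segment(s) drawn
Segments drawn: 1

Answer: 1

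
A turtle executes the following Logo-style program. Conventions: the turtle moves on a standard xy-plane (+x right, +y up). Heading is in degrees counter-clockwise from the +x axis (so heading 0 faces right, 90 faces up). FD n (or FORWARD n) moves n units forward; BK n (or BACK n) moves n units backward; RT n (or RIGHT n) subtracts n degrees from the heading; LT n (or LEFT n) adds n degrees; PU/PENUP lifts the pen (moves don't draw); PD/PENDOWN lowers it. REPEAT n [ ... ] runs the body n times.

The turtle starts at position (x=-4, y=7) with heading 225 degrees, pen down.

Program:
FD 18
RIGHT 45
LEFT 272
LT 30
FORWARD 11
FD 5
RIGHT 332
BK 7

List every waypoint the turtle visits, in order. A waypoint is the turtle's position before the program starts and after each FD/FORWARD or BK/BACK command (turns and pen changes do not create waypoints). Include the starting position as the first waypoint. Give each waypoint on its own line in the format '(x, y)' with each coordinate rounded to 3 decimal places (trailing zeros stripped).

Executing turtle program step by step:
Start: pos=(-4,7), heading=225, pen down
FD 18: (-4,7) -> (-16.728,-5.728) [heading=225, draw]
RT 45: heading 225 -> 180
LT 272: heading 180 -> 92
LT 30: heading 92 -> 122
FD 11: (-16.728,-5.728) -> (-22.557,3.601) [heading=122, draw]
FD 5: (-22.557,3.601) -> (-25.207,7.841) [heading=122, draw]
RT 332: heading 122 -> 150
BK 7: (-25.207,7.841) -> (-19.144,4.341) [heading=150, draw]
Final: pos=(-19.144,4.341), heading=150, 4 segment(s) drawn
Waypoints (5 total):
(-4, 7)
(-16.728, -5.728)
(-22.557, 3.601)
(-25.207, 7.841)
(-19.144, 4.341)

Answer: (-4, 7)
(-16.728, -5.728)
(-22.557, 3.601)
(-25.207, 7.841)
(-19.144, 4.341)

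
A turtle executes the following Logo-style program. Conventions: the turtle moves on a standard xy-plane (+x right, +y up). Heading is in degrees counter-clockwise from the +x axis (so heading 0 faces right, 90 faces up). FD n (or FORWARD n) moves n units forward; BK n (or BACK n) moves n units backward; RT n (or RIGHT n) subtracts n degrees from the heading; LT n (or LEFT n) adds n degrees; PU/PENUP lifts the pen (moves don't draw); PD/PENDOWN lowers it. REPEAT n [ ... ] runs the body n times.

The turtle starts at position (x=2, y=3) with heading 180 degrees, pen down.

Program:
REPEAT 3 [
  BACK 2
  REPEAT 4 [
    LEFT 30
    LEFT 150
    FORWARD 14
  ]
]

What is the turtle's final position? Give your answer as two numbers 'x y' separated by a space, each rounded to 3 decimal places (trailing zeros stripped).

Executing turtle program step by step:
Start: pos=(2,3), heading=180, pen down
REPEAT 3 [
  -- iteration 1/3 --
  BK 2: (2,3) -> (4,3) [heading=180, draw]
  REPEAT 4 [
    -- iteration 1/4 --
    LT 30: heading 180 -> 210
    LT 150: heading 210 -> 0
    FD 14: (4,3) -> (18,3) [heading=0, draw]
    -- iteration 2/4 --
    LT 30: heading 0 -> 30
    LT 150: heading 30 -> 180
    FD 14: (18,3) -> (4,3) [heading=180, draw]
    -- iteration 3/4 --
    LT 30: heading 180 -> 210
    LT 150: heading 210 -> 0
    FD 14: (4,3) -> (18,3) [heading=0, draw]
    -- iteration 4/4 --
    LT 30: heading 0 -> 30
    LT 150: heading 30 -> 180
    FD 14: (18,3) -> (4,3) [heading=180, draw]
  ]
  -- iteration 2/3 --
  BK 2: (4,3) -> (6,3) [heading=180, draw]
  REPEAT 4 [
    -- iteration 1/4 --
    LT 30: heading 180 -> 210
    LT 150: heading 210 -> 0
    FD 14: (6,3) -> (20,3) [heading=0, draw]
    -- iteration 2/4 --
    LT 30: heading 0 -> 30
    LT 150: heading 30 -> 180
    FD 14: (20,3) -> (6,3) [heading=180, draw]
    -- iteration 3/4 --
    LT 30: heading 180 -> 210
    LT 150: heading 210 -> 0
    FD 14: (6,3) -> (20,3) [heading=0, draw]
    -- iteration 4/4 --
    LT 30: heading 0 -> 30
    LT 150: heading 30 -> 180
    FD 14: (20,3) -> (6,3) [heading=180, draw]
  ]
  -- iteration 3/3 --
  BK 2: (6,3) -> (8,3) [heading=180, draw]
  REPEAT 4 [
    -- iteration 1/4 --
    LT 30: heading 180 -> 210
    LT 150: heading 210 -> 0
    FD 14: (8,3) -> (22,3) [heading=0, draw]
    -- iteration 2/4 --
    LT 30: heading 0 -> 30
    LT 150: heading 30 -> 180
    FD 14: (22,3) -> (8,3) [heading=180, draw]
    -- iteration 3/4 --
    LT 30: heading 180 -> 210
    LT 150: heading 210 -> 0
    FD 14: (8,3) -> (22,3) [heading=0, draw]
    -- iteration 4/4 --
    LT 30: heading 0 -> 30
    LT 150: heading 30 -> 180
    FD 14: (22,3) -> (8,3) [heading=180, draw]
  ]
]
Final: pos=(8,3), heading=180, 15 segment(s) drawn

Answer: 8 3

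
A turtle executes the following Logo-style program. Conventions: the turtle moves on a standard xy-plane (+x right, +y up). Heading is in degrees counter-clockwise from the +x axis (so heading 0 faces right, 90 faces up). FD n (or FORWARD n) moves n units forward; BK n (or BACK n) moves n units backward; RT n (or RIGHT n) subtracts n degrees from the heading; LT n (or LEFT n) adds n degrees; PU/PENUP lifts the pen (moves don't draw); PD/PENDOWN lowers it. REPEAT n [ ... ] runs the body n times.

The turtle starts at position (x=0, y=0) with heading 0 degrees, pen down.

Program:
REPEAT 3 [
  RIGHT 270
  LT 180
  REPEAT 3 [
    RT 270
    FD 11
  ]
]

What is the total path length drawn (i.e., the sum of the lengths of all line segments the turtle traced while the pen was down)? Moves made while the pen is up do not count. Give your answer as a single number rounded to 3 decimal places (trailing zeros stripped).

Executing turtle program step by step:
Start: pos=(0,0), heading=0, pen down
REPEAT 3 [
  -- iteration 1/3 --
  RT 270: heading 0 -> 90
  LT 180: heading 90 -> 270
  REPEAT 3 [
    -- iteration 1/3 --
    RT 270: heading 270 -> 0
    FD 11: (0,0) -> (11,0) [heading=0, draw]
    -- iteration 2/3 --
    RT 270: heading 0 -> 90
    FD 11: (11,0) -> (11,11) [heading=90, draw]
    -- iteration 3/3 --
    RT 270: heading 90 -> 180
    FD 11: (11,11) -> (0,11) [heading=180, draw]
  ]
  -- iteration 2/3 --
  RT 270: heading 180 -> 270
  LT 180: heading 270 -> 90
  REPEAT 3 [
    -- iteration 1/3 --
    RT 270: heading 90 -> 180
    FD 11: (0,11) -> (-11,11) [heading=180, draw]
    -- iteration 2/3 --
    RT 270: heading 180 -> 270
    FD 11: (-11,11) -> (-11,0) [heading=270, draw]
    -- iteration 3/3 --
    RT 270: heading 270 -> 0
    FD 11: (-11,0) -> (0,0) [heading=0, draw]
  ]
  -- iteration 3/3 --
  RT 270: heading 0 -> 90
  LT 180: heading 90 -> 270
  REPEAT 3 [
    -- iteration 1/3 --
    RT 270: heading 270 -> 0
    FD 11: (0,0) -> (11,0) [heading=0, draw]
    -- iteration 2/3 --
    RT 270: heading 0 -> 90
    FD 11: (11,0) -> (11,11) [heading=90, draw]
    -- iteration 3/3 --
    RT 270: heading 90 -> 180
    FD 11: (11,11) -> (0,11) [heading=180, draw]
  ]
]
Final: pos=(0,11), heading=180, 9 segment(s) drawn

Segment lengths:
  seg 1: (0,0) -> (11,0), length = 11
  seg 2: (11,0) -> (11,11), length = 11
  seg 3: (11,11) -> (0,11), length = 11
  seg 4: (0,11) -> (-11,11), length = 11
  seg 5: (-11,11) -> (-11,0), length = 11
  seg 6: (-11,0) -> (0,0), length = 11
  seg 7: (0,0) -> (11,0), length = 11
  seg 8: (11,0) -> (11,11), length = 11
  seg 9: (11,11) -> (0,11), length = 11
Total = 99

Answer: 99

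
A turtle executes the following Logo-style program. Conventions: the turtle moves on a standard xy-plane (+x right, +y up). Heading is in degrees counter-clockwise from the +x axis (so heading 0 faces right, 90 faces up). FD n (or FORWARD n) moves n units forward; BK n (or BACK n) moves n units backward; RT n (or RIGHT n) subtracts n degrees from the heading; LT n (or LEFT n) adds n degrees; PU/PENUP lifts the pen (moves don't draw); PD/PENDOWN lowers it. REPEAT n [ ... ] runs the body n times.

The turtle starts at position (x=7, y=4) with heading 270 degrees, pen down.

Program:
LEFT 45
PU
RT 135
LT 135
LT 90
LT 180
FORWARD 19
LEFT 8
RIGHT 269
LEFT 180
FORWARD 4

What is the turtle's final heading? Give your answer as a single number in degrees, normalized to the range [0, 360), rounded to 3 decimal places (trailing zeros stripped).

Executing turtle program step by step:
Start: pos=(7,4), heading=270, pen down
LT 45: heading 270 -> 315
PU: pen up
RT 135: heading 315 -> 180
LT 135: heading 180 -> 315
LT 90: heading 315 -> 45
LT 180: heading 45 -> 225
FD 19: (7,4) -> (-6.435,-9.435) [heading=225, move]
LT 8: heading 225 -> 233
RT 269: heading 233 -> 324
LT 180: heading 324 -> 144
FD 4: (-6.435,-9.435) -> (-9.671,-7.084) [heading=144, move]
Final: pos=(-9.671,-7.084), heading=144, 0 segment(s) drawn

Answer: 144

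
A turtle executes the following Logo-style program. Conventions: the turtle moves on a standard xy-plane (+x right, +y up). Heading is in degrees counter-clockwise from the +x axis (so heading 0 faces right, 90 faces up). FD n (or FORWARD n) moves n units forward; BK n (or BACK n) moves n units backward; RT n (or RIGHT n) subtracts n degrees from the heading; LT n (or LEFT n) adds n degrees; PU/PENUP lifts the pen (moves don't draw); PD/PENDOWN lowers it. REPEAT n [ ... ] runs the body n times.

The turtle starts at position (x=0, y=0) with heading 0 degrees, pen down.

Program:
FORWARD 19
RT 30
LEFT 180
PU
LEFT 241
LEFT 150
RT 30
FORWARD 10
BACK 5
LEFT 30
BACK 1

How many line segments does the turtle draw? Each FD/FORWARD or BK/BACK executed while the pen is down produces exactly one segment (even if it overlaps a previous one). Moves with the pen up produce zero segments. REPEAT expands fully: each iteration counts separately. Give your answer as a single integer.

Executing turtle program step by step:
Start: pos=(0,0), heading=0, pen down
FD 19: (0,0) -> (19,0) [heading=0, draw]
RT 30: heading 0 -> 330
LT 180: heading 330 -> 150
PU: pen up
LT 241: heading 150 -> 31
LT 150: heading 31 -> 181
RT 30: heading 181 -> 151
FD 10: (19,0) -> (10.254,4.848) [heading=151, move]
BK 5: (10.254,4.848) -> (14.627,2.424) [heading=151, move]
LT 30: heading 151 -> 181
BK 1: (14.627,2.424) -> (15.627,2.442) [heading=181, move]
Final: pos=(15.627,2.442), heading=181, 1 segment(s) drawn
Segments drawn: 1

Answer: 1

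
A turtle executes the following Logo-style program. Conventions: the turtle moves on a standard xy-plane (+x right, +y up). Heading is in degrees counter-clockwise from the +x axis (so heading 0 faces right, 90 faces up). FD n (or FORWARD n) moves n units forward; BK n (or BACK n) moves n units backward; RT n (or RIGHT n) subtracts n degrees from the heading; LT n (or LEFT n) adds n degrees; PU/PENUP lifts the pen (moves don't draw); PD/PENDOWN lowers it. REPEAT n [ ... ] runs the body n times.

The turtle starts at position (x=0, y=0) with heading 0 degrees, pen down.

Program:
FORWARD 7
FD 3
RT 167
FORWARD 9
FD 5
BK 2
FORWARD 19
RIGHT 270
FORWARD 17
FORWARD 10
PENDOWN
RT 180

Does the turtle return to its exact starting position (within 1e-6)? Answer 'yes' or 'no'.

Executing turtle program step by step:
Start: pos=(0,0), heading=0, pen down
FD 7: (0,0) -> (7,0) [heading=0, draw]
FD 3: (7,0) -> (10,0) [heading=0, draw]
RT 167: heading 0 -> 193
FD 9: (10,0) -> (1.231,-2.025) [heading=193, draw]
FD 5: (1.231,-2.025) -> (-3.641,-3.149) [heading=193, draw]
BK 2: (-3.641,-3.149) -> (-1.692,-2.699) [heading=193, draw]
FD 19: (-1.692,-2.699) -> (-20.205,-6.973) [heading=193, draw]
RT 270: heading 193 -> 283
FD 17: (-20.205,-6.973) -> (-16.381,-23.538) [heading=283, draw]
FD 10: (-16.381,-23.538) -> (-14.132,-33.281) [heading=283, draw]
PD: pen down
RT 180: heading 283 -> 103
Final: pos=(-14.132,-33.281), heading=103, 8 segment(s) drawn

Start position: (0, 0)
Final position: (-14.132, -33.281)
Distance = 36.157; >= 1e-6 -> NOT closed

Answer: no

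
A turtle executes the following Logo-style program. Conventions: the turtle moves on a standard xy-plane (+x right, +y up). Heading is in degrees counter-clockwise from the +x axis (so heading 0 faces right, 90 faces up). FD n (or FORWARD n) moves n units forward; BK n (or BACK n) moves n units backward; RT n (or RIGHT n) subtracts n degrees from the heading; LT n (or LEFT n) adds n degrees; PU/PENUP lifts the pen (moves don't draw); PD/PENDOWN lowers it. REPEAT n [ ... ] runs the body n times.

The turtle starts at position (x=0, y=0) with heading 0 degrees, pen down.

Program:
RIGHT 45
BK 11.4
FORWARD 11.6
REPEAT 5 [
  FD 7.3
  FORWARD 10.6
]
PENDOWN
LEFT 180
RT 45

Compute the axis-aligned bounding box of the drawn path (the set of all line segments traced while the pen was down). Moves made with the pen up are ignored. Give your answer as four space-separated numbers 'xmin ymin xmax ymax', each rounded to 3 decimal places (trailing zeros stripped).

Executing turtle program step by step:
Start: pos=(0,0), heading=0, pen down
RT 45: heading 0 -> 315
BK 11.4: (0,0) -> (-8.061,8.061) [heading=315, draw]
FD 11.6: (-8.061,8.061) -> (0.141,-0.141) [heading=315, draw]
REPEAT 5 [
  -- iteration 1/5 --
  FD 7.3: (0.141,-0.141) -> (5.303,-5.303) [heading=315, draw]
  FD 10.6: (5.303,-5.303) -> (12.799,-12.799) [heading=315, draw]
  -- iteration 2/5 --
  FD 7.3: (12.799,-12.799) -> (17.961,-17.961) [heading=315, draw]
  FD 10.6: (17.961,-17.961) -> (25.456,-25.456) [heading=315, draw]
  -- iteration 3/5 --
  FD 7.3: (25.456,-25.456) -> (30.618,-30.618) [heading=315, draw]
  FD 10.6: (30.618,-30.618) -> (38.113,-38.113) [heading=315, draw]
  -- iteration 4/5 --
  FD 7.3: (38.113,-38.113) -> (43.275,-43.275) [heading=315, draw]
  FD 10.6: (43.275,-43.275) -> (50.77,-50.77) [heading=315, draw]
  -- iteration 5/5 --
  FD 7.3: (50.77,-50.77) -> (55.932,-55.932) [heading=315, draw]
  FD 10.6: (55.932,-55.932) -> (63.427,-63.427) [heading=315, draw]
]
PD: pen down
LT 180: heading 315 -> 135
RT 45: heading 135 -> 90
Final: pos=(63.427,-63.427), heading=90, 12 segment(s) drawn

Segment endpoints: x in {-8.061, 0, 0.141, 5.303, 12.799, 17.961, 25.456, 30.618, 38.113, 43.275, 50.77, 55.932, 63.427}, y in {-63.427, -55.932, -50.77, -43.275, -38.113, -30.618, -25.456, -17.961, -12.799, -5.303, -0.141, 0, 8.061}
xmin=-8.061, ymin=-63.427, xmax=63.427, ymax=8.061

Answer: -8.061 -63.427 63.427 8.061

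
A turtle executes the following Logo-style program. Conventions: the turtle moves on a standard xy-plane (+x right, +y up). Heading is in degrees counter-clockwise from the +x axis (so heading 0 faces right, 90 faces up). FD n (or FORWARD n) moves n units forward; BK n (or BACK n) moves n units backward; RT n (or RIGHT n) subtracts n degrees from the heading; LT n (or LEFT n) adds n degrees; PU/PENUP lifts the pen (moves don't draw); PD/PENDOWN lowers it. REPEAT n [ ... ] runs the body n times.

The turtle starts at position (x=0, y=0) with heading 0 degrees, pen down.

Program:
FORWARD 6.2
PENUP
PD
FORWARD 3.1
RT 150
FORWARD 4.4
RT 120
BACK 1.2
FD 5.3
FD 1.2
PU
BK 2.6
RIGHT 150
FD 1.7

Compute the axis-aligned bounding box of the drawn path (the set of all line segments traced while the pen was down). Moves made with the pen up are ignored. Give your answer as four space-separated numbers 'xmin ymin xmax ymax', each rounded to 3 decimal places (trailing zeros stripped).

Executing turtle program step by step:
Start: pos=(0,0), heading=0, pen down
FD 6.2: (0,0) -> (6.2,0) [heading=0, draw]
PU: pen up
PD: pen down
FD 3.1: (6.2,0) -> (9.3,0) [heading=0, draw]
RT 150: heading 0 -> 210
FD 4.4: (9.3,0) -> (5.489,-2.2) [heading=210, draw]
RT 120: heading 210 -> 90
BK 1.2: (5.489,-2.2) -> (5.489,-3.4) [heading=90, draw]
FD 5.3: (5.489,-3.4) -> (5.489,1.9) [heading=90, draw]
FD 1.2: (5.489,1.9) -> (5.489,3.1) [heading=90, draw]
PU: pen up
BK 2.6: (5.489,3.1) -> (5.489,0.5) [heading=90, move]
RT 150: heading 90 -> 300
FD 1.7: (5.489,0.5) -> (6.339,-0.972) [heading=300, move]
Final: pos=(6.339,-0.972), heading=300, 6 segment(s) drawn

Segment endpoints: x in {0, 5.489, 5.489, 6.2, 9.3}, y in {-3.4, -2.2, 0, 1.9, 3.1}
xmin=0, ymin=-3.4, xmax=9.3, ymax=3.1

Answer: 0 -3.4 9.3 3.1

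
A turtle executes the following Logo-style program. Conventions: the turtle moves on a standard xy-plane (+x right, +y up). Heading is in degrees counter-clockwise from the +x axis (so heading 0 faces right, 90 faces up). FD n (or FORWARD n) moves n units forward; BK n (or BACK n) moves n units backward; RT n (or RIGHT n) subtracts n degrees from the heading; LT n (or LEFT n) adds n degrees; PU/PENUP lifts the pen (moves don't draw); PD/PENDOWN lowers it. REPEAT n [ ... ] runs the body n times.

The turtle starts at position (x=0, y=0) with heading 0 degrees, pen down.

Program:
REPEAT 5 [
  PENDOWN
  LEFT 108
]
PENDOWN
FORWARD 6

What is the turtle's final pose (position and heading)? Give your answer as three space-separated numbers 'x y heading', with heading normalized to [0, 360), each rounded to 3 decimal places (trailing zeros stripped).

Executing turtle program step by step:
Start: pos=(0,0), heading=0, pen down
REPEAT 5 [
  -- iteration 1/5 --
  PD: pen down
  LT 108: heading 0 -> 108
  -- iteration 2/5 --
  PD: pen down
  LT 108: heading 108 -> 216
  -- iteration 3/5 --
  PD: pen down
  LT 108: heading 216 -> 324
  -- iteration 4/5 --
  PD: pen down
  LT 108: heading 324 -> 72
  -- iteration 5/5 --
  PD: pen down
  LT 108: heading 72 -> 180
]
PD: pen down
FD 6: (0,0) -> (-6,0) [heading=180, draw]
Final: pos=(-6,0), heading=180, 1 segment(s) drawn

Answer: -6 0 180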